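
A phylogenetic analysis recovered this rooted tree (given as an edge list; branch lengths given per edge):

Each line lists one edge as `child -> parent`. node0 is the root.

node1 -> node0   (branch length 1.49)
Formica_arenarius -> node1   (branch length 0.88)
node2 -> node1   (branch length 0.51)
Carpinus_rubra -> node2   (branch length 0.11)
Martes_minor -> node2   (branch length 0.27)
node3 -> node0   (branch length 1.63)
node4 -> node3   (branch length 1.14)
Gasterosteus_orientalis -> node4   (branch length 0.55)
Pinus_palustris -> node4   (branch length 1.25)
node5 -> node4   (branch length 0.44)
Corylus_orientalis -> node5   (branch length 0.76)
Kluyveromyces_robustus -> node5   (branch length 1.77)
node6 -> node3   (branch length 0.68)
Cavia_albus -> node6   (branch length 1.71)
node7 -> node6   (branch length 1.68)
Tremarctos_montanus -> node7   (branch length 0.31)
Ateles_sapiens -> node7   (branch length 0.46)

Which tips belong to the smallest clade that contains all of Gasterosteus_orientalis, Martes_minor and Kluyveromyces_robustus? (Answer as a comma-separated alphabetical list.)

Tracing Gasterosteus_orientalis: it sits inside (Gasterosteus_orientalis,Pinus_palustris,(Corylus_orientalis,Kluyveromyces_robustus)).
Tracing Martes_minor: it sits inside (Carpinus_rubra,Martes_minor).
Tracing Kluyveromyces_robustus: it sits inside (Corylus_orientalis,Kluyveromyces_robustus).
The smallest clade enclosing all 3 is the whole tree (their MRCA is the root), so the answer is all 10 tips in alphabetical order.

Ateles_sapiens, Carpinus_rubra, Cavia_albus, Corylus_orientalis, Formica_arenarius, Gasterosteus_orientalis, Kluyveromyces_robustus, Martes_minor, Pinus_palustris, Tremarctos_montanus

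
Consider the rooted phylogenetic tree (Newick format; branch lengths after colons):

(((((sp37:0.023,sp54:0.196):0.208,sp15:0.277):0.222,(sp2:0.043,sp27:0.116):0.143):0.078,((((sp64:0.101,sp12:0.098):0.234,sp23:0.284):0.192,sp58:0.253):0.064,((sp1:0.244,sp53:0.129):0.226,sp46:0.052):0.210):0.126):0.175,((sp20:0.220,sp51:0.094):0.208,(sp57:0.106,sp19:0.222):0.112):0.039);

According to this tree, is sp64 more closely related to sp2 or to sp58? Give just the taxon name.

sp58

The MRCA of sp64 and sp58 subtends (((sp64,sp12),sp23),sp58) (4 taxa).
The MRCA of sp64 and sp2 subtends ((((sp37,sp54),sp15),(sp2,sp27)),((((sp64,sp12),sp23),sp58),((sp1,sp53),sp46))) (12 taxa).
The first is nested inside the second, so sp64 shares a more recent common ancestor with sp58.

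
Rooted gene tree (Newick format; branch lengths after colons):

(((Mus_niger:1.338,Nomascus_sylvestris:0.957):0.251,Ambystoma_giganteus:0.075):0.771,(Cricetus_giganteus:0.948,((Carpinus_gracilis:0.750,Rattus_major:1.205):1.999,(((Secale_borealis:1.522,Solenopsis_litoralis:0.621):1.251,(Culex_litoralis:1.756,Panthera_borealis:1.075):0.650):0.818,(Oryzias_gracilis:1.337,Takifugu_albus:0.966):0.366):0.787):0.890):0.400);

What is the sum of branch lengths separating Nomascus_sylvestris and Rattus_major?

6.473

The path runs Nomascus_sylvestris → … → MRCA → … → Rattus_major; the MRCA is the root of the tree.
Branch lengths along that path: 0.957 + 0.251 + 0.771 + 0.400 + 0.890 + 1.999 + 1.205 = 6.473.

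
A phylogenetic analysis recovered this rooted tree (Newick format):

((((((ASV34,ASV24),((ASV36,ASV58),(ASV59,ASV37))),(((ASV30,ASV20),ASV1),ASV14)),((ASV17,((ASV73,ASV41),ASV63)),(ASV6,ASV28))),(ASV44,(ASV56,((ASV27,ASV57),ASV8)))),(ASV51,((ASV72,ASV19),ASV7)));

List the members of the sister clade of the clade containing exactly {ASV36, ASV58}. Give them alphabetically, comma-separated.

The clade containing exactly {ASV36, ASV58} attaches to the tree at the node subtending ((ASV36,ASV58),(ASV59,ASV37)).
The other lineage descending from that same node — the sister group — is (ASV59,ASV37); its 2 tips in alphabetical order are the answer.

ASV37, ASV59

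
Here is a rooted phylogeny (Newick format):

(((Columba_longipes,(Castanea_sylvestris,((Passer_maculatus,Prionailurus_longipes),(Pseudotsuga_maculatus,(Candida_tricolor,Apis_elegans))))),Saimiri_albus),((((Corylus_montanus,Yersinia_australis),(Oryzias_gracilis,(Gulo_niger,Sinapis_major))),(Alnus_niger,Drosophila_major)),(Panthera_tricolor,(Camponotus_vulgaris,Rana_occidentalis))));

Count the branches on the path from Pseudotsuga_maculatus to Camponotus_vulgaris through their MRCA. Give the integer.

The MRCA of Pseudotsuga_maculatus and Camponotus_vulgaris is the root of the tree.
From Pseudotsuga_maculatus up to that node: 6 branches. From Camponotus_vulgaris up to the same node: 4 branches. Total: 6 + 4 = 10.

10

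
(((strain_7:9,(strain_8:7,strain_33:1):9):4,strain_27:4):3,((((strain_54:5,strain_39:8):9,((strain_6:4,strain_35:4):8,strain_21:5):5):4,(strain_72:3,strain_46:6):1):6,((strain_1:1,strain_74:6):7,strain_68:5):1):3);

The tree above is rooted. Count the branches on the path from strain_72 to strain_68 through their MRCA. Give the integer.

The MRCA of strain_72 and strain_68 is the node subtending ((((strain_54,strain_39),((strain_6,strain_35),strain_21)),(strain_72,strain_46)),((strain_1,strain_74),strain_68)).
From strain_72 up to that node: 3 branches. From strain_68 up to the same node: 2 branches. Total: 3 + 2 = 5.

5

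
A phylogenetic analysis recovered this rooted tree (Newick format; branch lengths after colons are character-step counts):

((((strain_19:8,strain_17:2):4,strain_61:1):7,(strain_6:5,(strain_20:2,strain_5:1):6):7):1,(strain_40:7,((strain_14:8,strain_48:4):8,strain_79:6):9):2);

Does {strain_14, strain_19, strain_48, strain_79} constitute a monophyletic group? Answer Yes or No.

The MRCA of the listed taxa is the root, so the smallest clade containing them is the whole tree.
That clade also contains strain_17, strain_20, strain_40, strain_5, strain_6, strain_61, which are not in the proposed group, so the group is not monophyletic.

No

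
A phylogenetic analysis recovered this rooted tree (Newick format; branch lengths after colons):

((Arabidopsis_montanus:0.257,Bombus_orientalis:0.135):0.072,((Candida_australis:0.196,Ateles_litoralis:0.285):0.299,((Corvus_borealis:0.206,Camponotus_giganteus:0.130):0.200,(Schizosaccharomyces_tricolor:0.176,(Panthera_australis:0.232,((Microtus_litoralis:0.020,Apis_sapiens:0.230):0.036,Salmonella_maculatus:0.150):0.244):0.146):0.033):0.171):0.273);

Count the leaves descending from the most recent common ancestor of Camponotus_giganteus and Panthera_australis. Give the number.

The MRCA of Camponotus_giganteus and Panthera_australis is the node subtending ((Corvus_borealis,Camponotus_giganteus),(Schizosaccharomyces_tricolor,(Panthera_australis,((Microtus_litoralis,Apis_sapiens),Salmonella_maculatus)))).
That clade contains 7 terminal taxa: Apis_sapiens, Camponotus_giganteus, Corvus_borealis, Microtus_litoralis, Panthera_australis, Salmonella_maculatus, Schizosaccharomyces_tricolor.

7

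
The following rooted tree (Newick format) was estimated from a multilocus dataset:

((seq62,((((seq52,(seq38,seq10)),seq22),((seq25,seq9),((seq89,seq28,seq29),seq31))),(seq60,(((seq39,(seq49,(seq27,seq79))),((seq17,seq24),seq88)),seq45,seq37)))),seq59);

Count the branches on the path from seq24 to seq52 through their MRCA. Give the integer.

10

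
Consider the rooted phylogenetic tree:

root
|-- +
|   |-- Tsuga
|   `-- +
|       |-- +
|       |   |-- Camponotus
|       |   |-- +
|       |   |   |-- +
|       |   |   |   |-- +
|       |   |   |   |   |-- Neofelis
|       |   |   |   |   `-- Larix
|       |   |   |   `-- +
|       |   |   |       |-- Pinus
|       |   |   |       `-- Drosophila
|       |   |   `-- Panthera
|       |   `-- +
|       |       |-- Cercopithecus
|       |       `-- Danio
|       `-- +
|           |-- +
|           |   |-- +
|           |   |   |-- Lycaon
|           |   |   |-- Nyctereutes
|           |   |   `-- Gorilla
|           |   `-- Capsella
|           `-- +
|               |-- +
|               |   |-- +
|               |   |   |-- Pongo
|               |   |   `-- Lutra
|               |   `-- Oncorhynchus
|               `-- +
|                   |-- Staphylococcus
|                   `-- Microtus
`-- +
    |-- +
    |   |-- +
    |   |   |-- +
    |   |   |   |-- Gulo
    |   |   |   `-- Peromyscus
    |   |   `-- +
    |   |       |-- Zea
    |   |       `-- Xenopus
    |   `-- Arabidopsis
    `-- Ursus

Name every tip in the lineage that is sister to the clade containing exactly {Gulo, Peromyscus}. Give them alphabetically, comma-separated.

The clade containing exactly {Gulo, Peromyscus} attaches to the tree at the node subtending ((Gulo,Peromyscus),(Zea,Xenopus)).
The other lineage descending from that same node — the sister group — is (Zea,Xenopus); its 2 tips in alphabetical order are the answer.

Xenopus, Zea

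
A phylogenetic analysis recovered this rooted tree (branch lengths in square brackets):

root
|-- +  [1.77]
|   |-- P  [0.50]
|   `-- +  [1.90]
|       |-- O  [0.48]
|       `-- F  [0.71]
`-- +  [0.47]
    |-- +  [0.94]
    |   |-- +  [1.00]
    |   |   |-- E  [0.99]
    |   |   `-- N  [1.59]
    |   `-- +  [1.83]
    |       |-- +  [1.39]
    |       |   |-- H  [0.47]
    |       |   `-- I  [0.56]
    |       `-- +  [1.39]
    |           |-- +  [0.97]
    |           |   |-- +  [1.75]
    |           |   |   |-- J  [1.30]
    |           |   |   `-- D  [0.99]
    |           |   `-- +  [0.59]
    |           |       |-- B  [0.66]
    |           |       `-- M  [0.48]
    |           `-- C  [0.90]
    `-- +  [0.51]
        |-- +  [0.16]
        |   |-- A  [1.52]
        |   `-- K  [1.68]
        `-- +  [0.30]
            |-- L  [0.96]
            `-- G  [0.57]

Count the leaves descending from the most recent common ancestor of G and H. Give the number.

The MRCA of G and H is the node subtending (((E,N),((H,I),(((J,D),(B,M)),C))),((A,K),(L,G))).
That clade contains 13 terminal taxa: A, B, C, D, E, G, H, I, J, K, L, M, N.

13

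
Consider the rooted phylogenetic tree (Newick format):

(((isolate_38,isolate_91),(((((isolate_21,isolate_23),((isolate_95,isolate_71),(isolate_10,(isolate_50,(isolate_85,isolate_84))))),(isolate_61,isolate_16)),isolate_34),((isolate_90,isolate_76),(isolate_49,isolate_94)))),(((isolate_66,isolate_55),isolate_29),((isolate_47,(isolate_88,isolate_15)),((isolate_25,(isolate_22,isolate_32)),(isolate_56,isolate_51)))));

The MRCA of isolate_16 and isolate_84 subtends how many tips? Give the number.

10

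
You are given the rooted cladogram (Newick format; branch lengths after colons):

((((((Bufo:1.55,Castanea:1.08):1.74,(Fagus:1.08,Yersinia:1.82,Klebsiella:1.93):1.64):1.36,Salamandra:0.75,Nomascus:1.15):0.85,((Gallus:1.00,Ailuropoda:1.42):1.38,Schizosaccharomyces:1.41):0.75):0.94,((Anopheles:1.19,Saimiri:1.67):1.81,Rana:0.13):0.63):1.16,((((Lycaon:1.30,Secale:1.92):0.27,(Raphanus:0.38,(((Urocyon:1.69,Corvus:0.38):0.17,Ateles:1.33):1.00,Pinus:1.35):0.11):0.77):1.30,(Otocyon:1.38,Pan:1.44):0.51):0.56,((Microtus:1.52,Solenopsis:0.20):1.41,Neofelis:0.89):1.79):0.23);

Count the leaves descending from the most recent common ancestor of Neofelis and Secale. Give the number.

12

The MRCA of Neofelis and Secale is the node subtending ((((Lycaon,Secale),(Raphanus,(((Urocyon,Corvus),Ateles),Pinus))),(Otocyon,Pan)),((Microtus,Solenopsis),Neofelis)).
That clade contains 12 terminal taxa: Ateles, Corvus, Lycaon, Microtus, Neofelis, Otocyon, Pan, Pinus, Raphanus, Secale, Solenopsis, Urocyon.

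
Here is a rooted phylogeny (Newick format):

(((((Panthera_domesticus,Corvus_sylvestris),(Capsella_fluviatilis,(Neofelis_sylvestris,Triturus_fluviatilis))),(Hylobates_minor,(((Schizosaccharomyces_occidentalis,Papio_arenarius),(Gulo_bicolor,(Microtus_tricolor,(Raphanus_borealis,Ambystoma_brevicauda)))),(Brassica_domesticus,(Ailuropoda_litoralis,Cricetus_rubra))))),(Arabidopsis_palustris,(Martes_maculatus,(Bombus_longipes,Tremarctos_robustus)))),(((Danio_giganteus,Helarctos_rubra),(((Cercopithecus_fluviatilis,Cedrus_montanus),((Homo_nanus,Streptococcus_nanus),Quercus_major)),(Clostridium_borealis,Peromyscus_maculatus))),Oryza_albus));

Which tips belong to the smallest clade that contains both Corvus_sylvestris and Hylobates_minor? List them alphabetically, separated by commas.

Tracing Corvus_sylvestris: it sits inside (Panthera_domesticus,Corvus_sylvestris).
Tracing Hylobates_minor: it sits inside (Hylobates_minor,(((Schizosaccharomyces_occidentalis,Papio_arenarius),(Gulo_bicolor,(Microtus_tricolor,(Raphanus_borealis,Ambystoma_brevicauda)))),(Brassica_domesticus,(Ailuropoda_litoralis,Cricetus_rubra)))).
The smallest clade enclosing both is (((Panthera_domesticus,Corvus_sylvestris),(Capsella_fluviatilis,(Neofelis_sylvestris,Triturus_fluviatilis))),(Hylobates_minor,(((Schizosaccharomyces_occidentalis,Papio_arenarius),(Gulo_bicolor,(Microtus_tricolor,(Raphanus_borealis,Ambystoma_brevicauda)))),(Brassica_domesticus,(Ailuropoda_litoralis,Cricetus_rubra))))); the answer is its 15 terminal taxa in alphabetical order.

Ailuropoda_litoralis, Ambystoma_brevicauda, Brassica_domesticus, Capsella_fluviatilis, Corvus_sylvestris, Cricetus_rubra, Gulo_bicolor, Hylobates_minor, Microtus_tricolor, Neofelis_sylvestris, Panthera_domesticus, Papio_arenarius, Raphanus_borealis, Schizosaccharomyces_occidentalis, Triturus_fluviatilis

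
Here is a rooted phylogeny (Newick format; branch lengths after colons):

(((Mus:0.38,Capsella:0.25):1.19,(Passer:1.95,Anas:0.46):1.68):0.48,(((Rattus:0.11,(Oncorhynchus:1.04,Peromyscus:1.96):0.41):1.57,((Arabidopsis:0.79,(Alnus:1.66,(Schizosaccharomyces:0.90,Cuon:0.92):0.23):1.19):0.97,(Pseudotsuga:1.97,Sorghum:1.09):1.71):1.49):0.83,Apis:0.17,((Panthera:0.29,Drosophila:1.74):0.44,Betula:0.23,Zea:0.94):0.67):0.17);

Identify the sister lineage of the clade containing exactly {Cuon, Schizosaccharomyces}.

Alnus

The clade containing exactly {Cuon, Schizosaccharomyces} attaches to the tree at the node subtending (Alnus,(Schizosaccharomyces,Cuon)).
The other lineage descending from that same node — the sister group — is the single tip Alnus.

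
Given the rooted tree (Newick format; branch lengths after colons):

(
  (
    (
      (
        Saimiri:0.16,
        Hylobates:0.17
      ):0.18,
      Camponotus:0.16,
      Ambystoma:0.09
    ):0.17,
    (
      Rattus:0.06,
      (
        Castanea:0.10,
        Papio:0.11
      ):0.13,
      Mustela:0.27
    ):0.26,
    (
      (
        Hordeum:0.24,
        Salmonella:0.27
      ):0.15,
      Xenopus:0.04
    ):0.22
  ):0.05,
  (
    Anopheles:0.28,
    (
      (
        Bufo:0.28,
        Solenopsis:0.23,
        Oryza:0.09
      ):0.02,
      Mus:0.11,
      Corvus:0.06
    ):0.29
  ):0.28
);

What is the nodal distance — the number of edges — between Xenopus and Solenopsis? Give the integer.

7

The MRCA of Xenopus and Solenopsis is the root of the tree.
From Xenopus up to that node: 3 branches. From Solenopsis up to the same node: 4 branches. Total: 3 + 4 = 7.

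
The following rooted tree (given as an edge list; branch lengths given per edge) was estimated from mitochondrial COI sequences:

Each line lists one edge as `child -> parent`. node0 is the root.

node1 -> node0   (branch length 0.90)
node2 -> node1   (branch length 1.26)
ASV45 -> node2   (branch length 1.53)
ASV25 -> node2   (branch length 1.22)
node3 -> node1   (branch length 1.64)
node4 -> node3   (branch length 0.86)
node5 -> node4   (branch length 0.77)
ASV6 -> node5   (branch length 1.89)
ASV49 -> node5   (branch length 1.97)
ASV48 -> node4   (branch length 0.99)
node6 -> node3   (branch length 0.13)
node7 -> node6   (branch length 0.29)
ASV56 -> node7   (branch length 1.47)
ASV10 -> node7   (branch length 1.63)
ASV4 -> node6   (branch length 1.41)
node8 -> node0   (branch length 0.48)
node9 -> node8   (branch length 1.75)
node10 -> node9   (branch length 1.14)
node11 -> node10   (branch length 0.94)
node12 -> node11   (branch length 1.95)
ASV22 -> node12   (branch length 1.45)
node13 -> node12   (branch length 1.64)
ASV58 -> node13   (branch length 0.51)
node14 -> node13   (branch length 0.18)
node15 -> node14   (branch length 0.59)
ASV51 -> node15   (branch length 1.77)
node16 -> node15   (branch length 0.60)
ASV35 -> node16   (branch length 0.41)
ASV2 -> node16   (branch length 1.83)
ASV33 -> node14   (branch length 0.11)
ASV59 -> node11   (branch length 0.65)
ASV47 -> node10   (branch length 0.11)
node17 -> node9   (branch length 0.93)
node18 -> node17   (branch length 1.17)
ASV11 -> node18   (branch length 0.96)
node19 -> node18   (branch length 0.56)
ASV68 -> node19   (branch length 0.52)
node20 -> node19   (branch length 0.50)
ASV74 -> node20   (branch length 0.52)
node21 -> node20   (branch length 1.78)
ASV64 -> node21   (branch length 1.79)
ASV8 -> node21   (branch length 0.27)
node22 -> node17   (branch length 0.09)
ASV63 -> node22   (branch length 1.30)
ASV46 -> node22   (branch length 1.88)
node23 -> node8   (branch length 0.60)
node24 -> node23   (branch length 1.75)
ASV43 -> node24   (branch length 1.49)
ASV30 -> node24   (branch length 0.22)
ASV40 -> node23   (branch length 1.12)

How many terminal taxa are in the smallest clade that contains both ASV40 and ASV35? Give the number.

18

The MRCA of ASV40 and ASV35 is the node subtending (((((ASV22,(ASV58,((ASV51,(ASV35,ASV2)),ASV33))),ASV59),ASV47),((ASV11,(ASV68,(ASV74,(ASV64,ASV8)))),(ASV63,ASV46))),((ASV43,ASV30),ASV40)).
That clade contains 18 terminal taxa: ASV11, ASV2, ASV22, ASV30, ASV33, ASV35, ASV40, ASV43, ASV46, ASV47, ASV51, ASV58, ASV59, ASV63, ASV64, ASV68, ASV74, ASV8.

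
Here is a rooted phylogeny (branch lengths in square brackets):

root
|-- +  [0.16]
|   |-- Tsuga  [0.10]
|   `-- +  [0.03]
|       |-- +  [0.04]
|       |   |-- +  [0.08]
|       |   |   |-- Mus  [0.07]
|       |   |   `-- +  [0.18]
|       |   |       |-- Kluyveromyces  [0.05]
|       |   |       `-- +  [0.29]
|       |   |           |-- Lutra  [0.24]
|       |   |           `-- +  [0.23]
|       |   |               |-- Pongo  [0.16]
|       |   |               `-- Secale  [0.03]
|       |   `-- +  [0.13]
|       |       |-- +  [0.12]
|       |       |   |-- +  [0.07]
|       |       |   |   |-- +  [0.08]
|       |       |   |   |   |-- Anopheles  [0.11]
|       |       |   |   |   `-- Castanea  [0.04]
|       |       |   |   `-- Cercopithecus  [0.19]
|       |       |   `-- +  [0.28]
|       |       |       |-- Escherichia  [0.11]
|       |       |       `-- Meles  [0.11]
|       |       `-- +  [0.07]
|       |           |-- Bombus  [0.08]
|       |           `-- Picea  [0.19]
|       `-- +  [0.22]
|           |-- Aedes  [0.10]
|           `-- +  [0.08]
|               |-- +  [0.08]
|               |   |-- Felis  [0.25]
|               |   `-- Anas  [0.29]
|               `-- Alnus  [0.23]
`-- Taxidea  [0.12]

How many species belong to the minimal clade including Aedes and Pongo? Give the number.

The MRCA of Aedes and Pongo is the node subtending (((Mus,(Kluyveromyces,(Lutra,(Pongo,Secale)))),((((Anopheles,Castanea),Cercopithecus),(Escherichia,Meles)),(Bombus,Picea))),(Aedes,((Felis,Anas),Alnus))).
That clade contains 16 terminal taxa: Aedes, Alnus, Anas, Anopheles, Bombus, Castanea, Cercopithecus, Escherichia, Felis, Kluyveromyces, Lutra, Meles, Mus, Picea, Pongo, Secale.

16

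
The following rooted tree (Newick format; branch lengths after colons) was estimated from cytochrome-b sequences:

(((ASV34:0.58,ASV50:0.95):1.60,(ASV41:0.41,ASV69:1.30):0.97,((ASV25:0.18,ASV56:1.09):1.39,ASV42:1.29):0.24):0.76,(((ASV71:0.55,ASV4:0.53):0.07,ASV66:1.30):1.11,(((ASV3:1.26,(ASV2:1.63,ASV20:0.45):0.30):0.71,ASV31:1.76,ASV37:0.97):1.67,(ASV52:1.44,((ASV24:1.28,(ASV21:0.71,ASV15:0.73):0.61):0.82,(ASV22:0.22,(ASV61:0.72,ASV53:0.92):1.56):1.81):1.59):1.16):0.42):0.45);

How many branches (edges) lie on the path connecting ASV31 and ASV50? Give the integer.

The MRCA of ASV31 and ASV50 is the root of the tree.
From ASV31 up to that node: 4 branches. From ASV50 up to the same node: 3 branches. Total: 4 + 3 = 7.

7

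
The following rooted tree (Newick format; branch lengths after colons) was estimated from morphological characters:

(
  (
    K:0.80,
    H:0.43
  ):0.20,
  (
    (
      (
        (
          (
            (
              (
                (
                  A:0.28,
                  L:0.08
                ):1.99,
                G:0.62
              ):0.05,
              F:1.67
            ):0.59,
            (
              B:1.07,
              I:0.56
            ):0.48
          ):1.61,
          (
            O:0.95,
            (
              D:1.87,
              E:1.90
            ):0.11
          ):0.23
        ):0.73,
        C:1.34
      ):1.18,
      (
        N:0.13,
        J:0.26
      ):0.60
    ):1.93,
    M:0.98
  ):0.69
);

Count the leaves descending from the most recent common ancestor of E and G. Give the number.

9

The MRCA of E and G is the node subtending (((((A,L),G),F),(B,I)),(O,(D,E))).
That clade contains 9 terminal taxa: A, B, D, E, F, G, I, L, O.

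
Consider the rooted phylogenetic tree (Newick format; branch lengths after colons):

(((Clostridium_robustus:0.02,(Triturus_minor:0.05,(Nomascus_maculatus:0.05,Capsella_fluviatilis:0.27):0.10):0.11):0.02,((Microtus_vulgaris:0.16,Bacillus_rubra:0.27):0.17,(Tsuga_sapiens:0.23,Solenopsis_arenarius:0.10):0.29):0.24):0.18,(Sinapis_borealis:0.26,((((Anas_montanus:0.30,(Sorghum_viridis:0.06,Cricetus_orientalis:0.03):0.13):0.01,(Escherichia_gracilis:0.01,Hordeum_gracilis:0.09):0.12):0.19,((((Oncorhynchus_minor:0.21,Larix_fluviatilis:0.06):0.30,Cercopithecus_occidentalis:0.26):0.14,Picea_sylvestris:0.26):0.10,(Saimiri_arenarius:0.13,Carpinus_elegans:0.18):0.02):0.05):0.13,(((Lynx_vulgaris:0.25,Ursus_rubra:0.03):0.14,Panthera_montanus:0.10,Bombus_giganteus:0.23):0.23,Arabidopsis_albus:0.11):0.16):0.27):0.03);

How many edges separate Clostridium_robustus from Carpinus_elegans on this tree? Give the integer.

9

The MRCA of Clostridium_robustus and Carpinus_elegans is the root of the tree.
From Clostridium_robustus up to that node: 3 branches. From Carpinus_elegans up to the same node: 6 branches. Total: 3 + 6 = 9.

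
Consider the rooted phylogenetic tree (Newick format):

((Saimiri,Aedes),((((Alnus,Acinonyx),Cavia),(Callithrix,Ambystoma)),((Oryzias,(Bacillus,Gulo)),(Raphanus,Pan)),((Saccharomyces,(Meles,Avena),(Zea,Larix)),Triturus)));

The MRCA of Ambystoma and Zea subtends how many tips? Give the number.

16

The MRCA of Ambystoma and Zea is the node subtending ((((Alnus,Acinonyx),Cavia),(Callithrix,Ambystoma)),((Oryzias,(Bacillus,Gulo)),(Raphanus,Pan)),((Saccharomyces,(Meles,Avena),(Zea,Larix)),Triturus)).
That clade contains 16 terminal taxa: Acinonyx, Alnus, Ambystoma, Avena, Bacillus, Callithrix, Cavia, Gulo, Larix, Meles, Oryzias, Pan, Raphanus, Saccharomyces, Triturus, Zea.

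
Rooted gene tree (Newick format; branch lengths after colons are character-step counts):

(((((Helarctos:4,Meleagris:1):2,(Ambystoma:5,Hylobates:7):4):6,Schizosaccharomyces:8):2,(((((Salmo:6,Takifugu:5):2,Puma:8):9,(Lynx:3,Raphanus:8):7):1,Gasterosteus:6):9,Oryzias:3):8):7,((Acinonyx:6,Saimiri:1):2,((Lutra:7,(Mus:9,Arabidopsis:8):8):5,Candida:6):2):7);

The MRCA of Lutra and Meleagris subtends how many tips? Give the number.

The MRCA of Lutra and Meleagris is the root, so the clade is the entire tree.
That clade contains 18 terminal taxa: Acinonyx, Ambystoma, Arabidopsis, Candida, Gasterosteus, Helarctos, Hylobates, Lutra, Lynx, Meleagris, Mus, Oryzias, Puma, Raphanus, Saimiri, Salmo, Schizosaccharomyces, Takifugu.

18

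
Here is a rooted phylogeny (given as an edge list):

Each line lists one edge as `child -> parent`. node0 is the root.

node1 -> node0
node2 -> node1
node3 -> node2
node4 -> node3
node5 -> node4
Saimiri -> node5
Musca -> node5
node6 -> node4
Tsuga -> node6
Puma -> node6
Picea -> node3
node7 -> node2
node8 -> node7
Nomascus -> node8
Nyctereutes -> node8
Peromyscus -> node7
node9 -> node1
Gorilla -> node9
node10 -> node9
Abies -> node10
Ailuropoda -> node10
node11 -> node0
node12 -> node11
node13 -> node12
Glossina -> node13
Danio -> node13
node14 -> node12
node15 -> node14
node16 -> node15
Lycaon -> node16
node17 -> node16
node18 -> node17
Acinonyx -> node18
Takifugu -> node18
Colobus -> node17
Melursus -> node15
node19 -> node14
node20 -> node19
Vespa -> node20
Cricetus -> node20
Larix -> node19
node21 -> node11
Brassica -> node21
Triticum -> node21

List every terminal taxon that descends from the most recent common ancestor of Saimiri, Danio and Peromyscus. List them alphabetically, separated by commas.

Abies, Acinonyx, Ailuropoda, Brassica, Colobus, Cricetus, Danio, Glossina, Gorilla, Larix, Lycaon, Melursus, Musca, Nomascus, Nyctereutes, Peromyscus, Picea, Puma, Saimiri, Takifugu, Triticum, Tsuga, Vespa

Tracing Saimiri: it sits inside (Saimiri,Musca).
Tracing Danio: it sits inside (Glossina,Danio).
Tracing Peromyscus: it sits inside ((Nomascus,Nyctereutes),Peromyscus).
The smallest clade enclosing all 3 is the whole tree (their MRCA is the root), so the answer is all 23 tips in alphabetical order.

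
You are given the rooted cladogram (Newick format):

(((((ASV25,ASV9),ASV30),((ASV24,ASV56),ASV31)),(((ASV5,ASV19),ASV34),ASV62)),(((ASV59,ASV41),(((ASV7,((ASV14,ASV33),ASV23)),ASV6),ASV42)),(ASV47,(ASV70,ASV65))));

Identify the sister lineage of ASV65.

ASV65 attaches to the tree at the node subtending (ASV70,ASV65).
The other lineage descending from that same node — the sister group — is the single tip ASV70.

ASV70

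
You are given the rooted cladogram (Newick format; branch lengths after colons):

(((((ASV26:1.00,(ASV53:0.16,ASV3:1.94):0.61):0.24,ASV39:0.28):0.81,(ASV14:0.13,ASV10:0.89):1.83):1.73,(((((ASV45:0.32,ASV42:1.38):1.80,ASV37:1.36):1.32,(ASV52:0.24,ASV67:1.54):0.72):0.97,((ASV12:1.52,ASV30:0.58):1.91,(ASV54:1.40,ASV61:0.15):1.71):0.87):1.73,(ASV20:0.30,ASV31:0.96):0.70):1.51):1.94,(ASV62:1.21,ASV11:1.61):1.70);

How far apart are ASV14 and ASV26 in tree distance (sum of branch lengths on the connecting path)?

4.01

The path runs ASV14 → … → MRCA → … → ASV26; the MRCA is the node subtending (((ASV26,(ASV53,ASV3)),ASV39),(ASV14,ASV10)).
Branch lengths along that path: 0.13 + 1.83 + 0.81 + 0.24 + 1.00 = 4.01.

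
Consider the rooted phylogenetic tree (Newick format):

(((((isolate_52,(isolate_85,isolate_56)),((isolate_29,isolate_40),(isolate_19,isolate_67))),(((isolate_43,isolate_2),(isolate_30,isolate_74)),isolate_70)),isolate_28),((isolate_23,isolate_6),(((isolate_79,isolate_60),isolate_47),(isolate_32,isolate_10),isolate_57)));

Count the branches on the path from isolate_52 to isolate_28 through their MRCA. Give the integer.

5

The MRCA of isolate_52 and isolate_28 is the node subtending ((((isolate_52,(isolate_85,isolate_56)),((isolate_29,isolate_40),(isolate_19,isolate_67))),(((isolate_43,isolate_2),(isolate_30,isolate_74)),isolate_70)),isolate_28).
From isolate_52 up to that node: 4 branches. From isolate_28 up to the same node: 1 branch. Total: 4 + 1 = 5.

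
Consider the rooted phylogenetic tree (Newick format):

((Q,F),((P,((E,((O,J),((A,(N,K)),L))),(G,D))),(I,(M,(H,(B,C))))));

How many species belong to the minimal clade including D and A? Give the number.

The MRCA of D and A is the node subtending ((E,((O,J),((A,(N,K)),L))),(G,D)).
That clade contains 9 terminal taxa: A, D, E, G, J, K, L, N, O.

9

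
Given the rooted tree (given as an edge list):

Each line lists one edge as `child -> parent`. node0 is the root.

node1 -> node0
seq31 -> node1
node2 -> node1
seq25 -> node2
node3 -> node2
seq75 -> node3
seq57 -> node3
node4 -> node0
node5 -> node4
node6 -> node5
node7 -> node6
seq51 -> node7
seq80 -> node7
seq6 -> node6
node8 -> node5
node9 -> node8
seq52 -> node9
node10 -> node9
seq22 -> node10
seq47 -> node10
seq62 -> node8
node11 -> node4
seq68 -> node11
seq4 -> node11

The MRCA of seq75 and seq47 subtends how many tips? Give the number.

13

The MRCA of seq75 and seq47 is the root, so the clade is the entire tree.
That clade contains 13 terminal taxa: seq22, seq25, seq31, seq4, seq47, seq51, seq52, seq57, seq6, seq62, seq68, seq75, seq80.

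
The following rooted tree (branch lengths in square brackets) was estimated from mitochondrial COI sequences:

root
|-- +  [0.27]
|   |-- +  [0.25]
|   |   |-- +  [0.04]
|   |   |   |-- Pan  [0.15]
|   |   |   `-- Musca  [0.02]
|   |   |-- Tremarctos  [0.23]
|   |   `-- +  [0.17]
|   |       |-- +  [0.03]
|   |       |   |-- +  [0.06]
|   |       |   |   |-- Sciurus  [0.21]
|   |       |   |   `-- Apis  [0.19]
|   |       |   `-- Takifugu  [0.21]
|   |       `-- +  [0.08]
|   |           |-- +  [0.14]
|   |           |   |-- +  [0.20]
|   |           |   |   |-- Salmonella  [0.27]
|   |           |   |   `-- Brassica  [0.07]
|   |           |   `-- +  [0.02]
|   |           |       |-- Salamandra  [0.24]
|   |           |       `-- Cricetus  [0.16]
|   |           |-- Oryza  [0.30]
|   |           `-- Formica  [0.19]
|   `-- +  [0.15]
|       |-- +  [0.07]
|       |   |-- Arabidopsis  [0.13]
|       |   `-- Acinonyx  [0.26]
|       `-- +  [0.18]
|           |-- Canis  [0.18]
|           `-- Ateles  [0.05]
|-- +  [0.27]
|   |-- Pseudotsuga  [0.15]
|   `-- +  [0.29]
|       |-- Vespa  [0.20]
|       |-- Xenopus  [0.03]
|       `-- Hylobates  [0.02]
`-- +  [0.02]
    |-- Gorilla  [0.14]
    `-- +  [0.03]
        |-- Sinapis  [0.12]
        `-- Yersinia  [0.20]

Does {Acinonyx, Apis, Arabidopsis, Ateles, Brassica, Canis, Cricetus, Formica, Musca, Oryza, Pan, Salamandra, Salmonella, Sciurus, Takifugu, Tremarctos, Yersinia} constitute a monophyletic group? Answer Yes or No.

No

The MRCA of the listed taxa is the root, so the smallest clade containing them is the whole tree.
That clade also contains Gorilla, Hylobates, Pseudotsuga, Sinapis, Vespa, Xenopus, which are not in the proposed group, so the group is not monophyletic.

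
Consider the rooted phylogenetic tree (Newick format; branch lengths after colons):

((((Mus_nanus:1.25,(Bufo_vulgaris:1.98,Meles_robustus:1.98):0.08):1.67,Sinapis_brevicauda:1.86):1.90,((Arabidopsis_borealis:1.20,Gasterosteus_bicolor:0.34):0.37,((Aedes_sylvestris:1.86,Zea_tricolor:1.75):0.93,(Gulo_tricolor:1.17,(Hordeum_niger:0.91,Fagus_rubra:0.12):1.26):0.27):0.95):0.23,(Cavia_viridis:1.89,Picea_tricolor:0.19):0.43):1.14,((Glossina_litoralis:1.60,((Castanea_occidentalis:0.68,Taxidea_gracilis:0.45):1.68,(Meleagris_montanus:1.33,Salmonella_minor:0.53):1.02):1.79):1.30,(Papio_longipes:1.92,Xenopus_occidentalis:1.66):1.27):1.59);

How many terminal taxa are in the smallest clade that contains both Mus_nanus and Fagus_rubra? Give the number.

13

The MRCA of Mus_nanus and Fagus_rubra is the node subtending (((Mus_nanus,(Bufo_vulgaris,Meles_robustus)),Sinapis_brevicauda),((Arabidopsis_borealis,Gasterosteus_bicolor),((Aedes_sylvestris,Zea_tricolor),(Gulo_tricolor,(Hordeum_niger,Fagus_rubra)))),(Cavia_viridis,Picea_tricolor)).
That clade contains 13 terminal taxa: Aedes_sylvestris, Arabidopsis_borealis, Bufo_vulgaris, Cavia_viridis, Fagus_rubra, Gasterosteus_bicolor, Gulo_tricolor, Hordeum_niger, Meles_robustus, Mus_nanus, Picea_tricolor, Sinapis_brevicauda, Zea_tricolor.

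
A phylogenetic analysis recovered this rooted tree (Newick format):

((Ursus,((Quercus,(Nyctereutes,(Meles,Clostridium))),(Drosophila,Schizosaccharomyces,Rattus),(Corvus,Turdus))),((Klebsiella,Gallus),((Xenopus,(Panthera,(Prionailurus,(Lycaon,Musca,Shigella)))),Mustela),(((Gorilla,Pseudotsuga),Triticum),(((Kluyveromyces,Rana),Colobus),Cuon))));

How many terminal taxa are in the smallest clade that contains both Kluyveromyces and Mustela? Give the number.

The MRCA of Kluyveromyces and Mustela is the node subtending ((Klebsiella,Gallus),((Xenopus,(Panthera,(Prionailurus,(Lycaon,Musca,Shigella)))),Mustela),(((Gorilla,Pseudotsuga),Triticum),(((Kluyveromyces,Rana),Colobus),Cuon))).
That clade contains 16 terminal taxa: Colobus, Cuon, Gallus, Gorilla, Klebsiella, Kluyveromyces, Lycaon, Musca, Mustela, Panthera, Prionailurus, Pseudotsuga, Rana, Shigella, Triticum, Xenopus.

16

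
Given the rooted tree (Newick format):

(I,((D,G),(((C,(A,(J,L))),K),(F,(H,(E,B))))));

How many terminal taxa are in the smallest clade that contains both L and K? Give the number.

The MRCA of L and K is the node subtending ((C,(A,(J,L))),K).
That clade contains 5 terminal taxa: A, C, J, K, L.

5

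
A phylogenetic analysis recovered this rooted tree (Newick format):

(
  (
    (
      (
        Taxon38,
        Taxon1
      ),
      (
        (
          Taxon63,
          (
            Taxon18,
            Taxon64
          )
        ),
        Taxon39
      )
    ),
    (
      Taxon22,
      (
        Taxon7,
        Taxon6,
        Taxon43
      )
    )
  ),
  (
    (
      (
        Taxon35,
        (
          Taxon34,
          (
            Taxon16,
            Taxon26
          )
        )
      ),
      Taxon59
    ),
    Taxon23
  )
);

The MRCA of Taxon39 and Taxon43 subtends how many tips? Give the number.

10

The MRCA of Taxon39 and Taxon43 is the node subtending (((Taxon38,Taxon1),((Taxon63,(Taxon18,Taxon64)),Taxon39)),(Taxon22,(Taxon7,Taxon6,Taxon43))).
That clade contains 10 terminal taxa: Taxon1, Taxon18, Taxon22, Taxon38, Taxon39, Taxon43, Taxon6, Taxon63, Taxon64, Taxon7.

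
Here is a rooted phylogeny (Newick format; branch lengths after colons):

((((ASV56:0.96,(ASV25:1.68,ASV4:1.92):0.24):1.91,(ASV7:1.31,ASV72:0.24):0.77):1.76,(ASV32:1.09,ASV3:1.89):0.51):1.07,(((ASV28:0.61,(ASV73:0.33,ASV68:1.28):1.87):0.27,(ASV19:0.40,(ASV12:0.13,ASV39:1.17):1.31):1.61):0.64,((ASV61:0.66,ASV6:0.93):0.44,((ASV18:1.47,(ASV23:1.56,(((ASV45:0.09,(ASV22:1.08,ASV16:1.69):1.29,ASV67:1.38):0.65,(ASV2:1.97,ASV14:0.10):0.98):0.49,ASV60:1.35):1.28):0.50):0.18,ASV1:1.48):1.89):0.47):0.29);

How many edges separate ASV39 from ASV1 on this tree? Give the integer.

The MRCA of ASV39 and ASV1 is the node subtending (((ASV28,(ASV73,ASV68)),(ASV19,(ASV12,ASV39))),((ASV61,ASV6),((ASV18,(ASV23,(((ASV45,(ASV22,ASV16),ASV67),(ASV2,ASV14)),ASV60))),ASV1))).
From ASV39 up to that node: 4 branches. From ASV1 up to the same node: 3 branches. Total: 4 + 3 = 7.

7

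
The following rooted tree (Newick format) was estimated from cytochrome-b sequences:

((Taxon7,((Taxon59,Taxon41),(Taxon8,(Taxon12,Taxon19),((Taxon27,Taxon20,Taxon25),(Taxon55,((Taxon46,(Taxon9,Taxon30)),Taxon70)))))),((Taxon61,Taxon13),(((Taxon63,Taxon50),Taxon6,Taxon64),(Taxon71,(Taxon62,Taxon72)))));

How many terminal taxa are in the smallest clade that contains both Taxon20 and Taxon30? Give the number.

The MRCA of Taxon20 and Taxon30 is the node subtending ((Taxon27,Taxon20,Taxon25),(Taxon55,((Taxon46,(Taxon9,Taxon30)),Taxon70))).
That clade contains 8 terminal taxa: Taxon20, Taxon25, Taxon27, Taxon30, Taxon46, Taxon55, Taxon70, Taxon9.

8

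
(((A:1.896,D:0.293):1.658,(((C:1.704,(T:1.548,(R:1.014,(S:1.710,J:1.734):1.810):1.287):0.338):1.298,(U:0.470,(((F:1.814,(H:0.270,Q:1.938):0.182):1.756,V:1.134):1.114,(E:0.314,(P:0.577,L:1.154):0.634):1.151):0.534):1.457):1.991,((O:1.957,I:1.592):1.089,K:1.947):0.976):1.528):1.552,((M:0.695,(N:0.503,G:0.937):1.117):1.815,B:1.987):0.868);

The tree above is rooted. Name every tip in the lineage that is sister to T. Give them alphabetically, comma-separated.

T attaches to the tree at the node subtending (T,(R,(S,J))).
The other lineage descending from that same node — the sister group — is (R,(S,J)); its 3 tips in alphabetical order are the answer.

J, R, S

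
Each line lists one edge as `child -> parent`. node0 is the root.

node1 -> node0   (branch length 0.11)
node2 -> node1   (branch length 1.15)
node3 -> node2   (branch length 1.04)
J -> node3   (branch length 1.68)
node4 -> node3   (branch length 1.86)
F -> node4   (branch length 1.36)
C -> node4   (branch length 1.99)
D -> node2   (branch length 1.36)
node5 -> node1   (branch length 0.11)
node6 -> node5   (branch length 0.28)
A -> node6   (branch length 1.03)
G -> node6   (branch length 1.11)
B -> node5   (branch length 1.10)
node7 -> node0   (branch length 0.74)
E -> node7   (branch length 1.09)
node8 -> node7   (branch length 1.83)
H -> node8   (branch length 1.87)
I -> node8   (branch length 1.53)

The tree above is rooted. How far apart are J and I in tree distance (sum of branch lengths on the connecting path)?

8.08

The path runs J → … → MRCA → … → I; the MRCA is the root of the tree.
Branch lengths along that path: 1.68 + 1.04 + 1.15 + 0.11 + 0.74 + 1.83 + 1.53 = 8.08.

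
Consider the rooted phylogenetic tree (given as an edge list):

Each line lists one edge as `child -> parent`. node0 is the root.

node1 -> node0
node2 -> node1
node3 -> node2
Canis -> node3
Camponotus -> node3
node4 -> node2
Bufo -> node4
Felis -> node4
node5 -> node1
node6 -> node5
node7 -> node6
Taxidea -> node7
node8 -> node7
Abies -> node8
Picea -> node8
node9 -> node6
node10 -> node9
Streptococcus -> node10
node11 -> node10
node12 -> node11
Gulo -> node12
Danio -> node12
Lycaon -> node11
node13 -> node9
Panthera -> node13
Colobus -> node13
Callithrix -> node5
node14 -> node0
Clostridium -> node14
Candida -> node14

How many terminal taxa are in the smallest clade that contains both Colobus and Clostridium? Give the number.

16

The MRCA of Colobus and Clostridium is the root, so the clade is the entire tree.
That clade contains 16 terminal taxa: Abies, Bufo, Callithrix, Camponotus, Candida, Canis, Clostridium, Colobus, Danio, Felis, Gulo, Lycaon, Panthera, Picea, Streptococcus, Taxidea.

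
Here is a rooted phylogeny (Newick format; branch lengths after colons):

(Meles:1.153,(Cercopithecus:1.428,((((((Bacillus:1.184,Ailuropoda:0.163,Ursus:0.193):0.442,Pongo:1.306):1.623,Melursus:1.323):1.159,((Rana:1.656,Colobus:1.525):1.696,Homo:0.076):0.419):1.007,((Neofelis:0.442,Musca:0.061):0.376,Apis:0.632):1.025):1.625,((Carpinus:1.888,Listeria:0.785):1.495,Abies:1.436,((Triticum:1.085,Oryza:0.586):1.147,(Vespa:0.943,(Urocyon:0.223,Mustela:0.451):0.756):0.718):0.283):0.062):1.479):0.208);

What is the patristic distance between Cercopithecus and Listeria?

5.249

The path runs Cercopithecus → … → MRCA → … → Listeria; the MRCA is the node subtending (Cercopithecus,((((((Bacillus,Ailuropoda,Ursus),Pongo),Melursus),((Rana,Colobus),Homo)),((Neofelis,Musca),Apis)),((Carpinus,Listeria),Abies,((Triticum,Oryza),(Vespa,(Urocyon,Mustela)))))).
Branch lengths along that path: 1.428 + 1.479 + 0.062 + 1.495 + 0.785 = 5.249.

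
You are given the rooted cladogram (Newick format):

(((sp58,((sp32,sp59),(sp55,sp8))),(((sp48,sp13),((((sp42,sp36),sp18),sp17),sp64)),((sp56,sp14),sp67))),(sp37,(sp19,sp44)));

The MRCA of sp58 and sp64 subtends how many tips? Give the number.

The MRCA of sp58 and sp64 is the node subtending ((sp58,((sp32,sp59),(sp55,sp8))),(((sp48,sp13),((((sp42,sp36),sp18),sp17),sp64)),((sp56,sp14),sp67))).
That clade contains 15 terminal taxa: sp13, sp14, sp17, sp18, sp32, sp36, sp42, sp48, sp55, sp56, sp58, sp59, sp64, sp67, sp8.

15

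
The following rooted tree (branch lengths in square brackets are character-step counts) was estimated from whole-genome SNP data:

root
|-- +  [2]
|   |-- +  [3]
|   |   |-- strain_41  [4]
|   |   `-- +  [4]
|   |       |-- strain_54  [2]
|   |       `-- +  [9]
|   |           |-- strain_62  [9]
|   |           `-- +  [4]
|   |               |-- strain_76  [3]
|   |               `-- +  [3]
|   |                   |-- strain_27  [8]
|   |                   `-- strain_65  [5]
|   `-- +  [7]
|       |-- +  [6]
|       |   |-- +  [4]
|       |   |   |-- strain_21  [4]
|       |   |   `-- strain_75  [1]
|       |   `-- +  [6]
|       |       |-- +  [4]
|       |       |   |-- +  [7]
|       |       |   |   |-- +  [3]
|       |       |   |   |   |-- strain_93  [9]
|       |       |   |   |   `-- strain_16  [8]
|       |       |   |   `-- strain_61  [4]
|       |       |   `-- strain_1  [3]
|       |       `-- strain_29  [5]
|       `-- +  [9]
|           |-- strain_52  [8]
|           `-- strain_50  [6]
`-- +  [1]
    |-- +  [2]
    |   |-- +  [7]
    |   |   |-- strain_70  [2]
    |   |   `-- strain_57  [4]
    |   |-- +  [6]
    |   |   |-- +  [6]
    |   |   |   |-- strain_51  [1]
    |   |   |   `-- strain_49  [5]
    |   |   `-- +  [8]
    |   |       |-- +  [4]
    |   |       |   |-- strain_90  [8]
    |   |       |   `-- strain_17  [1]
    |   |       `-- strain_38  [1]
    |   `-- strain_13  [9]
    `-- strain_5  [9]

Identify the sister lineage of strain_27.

strain_65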